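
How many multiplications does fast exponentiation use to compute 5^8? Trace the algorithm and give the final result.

Computing 5^8 by squaring (build up from 5^1; each line after the first costs one multiplication):

5^1 = 5
5^2 = (5^1)^2 = 5^2 = 25
5^4 = (5^2)^2 = 25^2 = 625
5^8 = (5^4)^2 = 625^2 = 390625

Result: 390625
Multiplications needed: 3 (3 lines after 5^1)

5^8 = 390625. Using exponentiation by squaring, this requires 3 multiplications. The key idea: if the exponent is even, square the half-power; if odd, multiply by the base once.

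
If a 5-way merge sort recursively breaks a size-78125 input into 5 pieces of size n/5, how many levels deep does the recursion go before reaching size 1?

For divide and conquer with division factor 5:

Problem sizes at each level:
Level 0: 78125
Level 1: 15625
Level 2: 3125
Level 3: 625
Level 4: 125
Level 5: 25
Level 6: 5
Level 7: 1

The root is level 0 and the size-1 base case is level 7 (the tree spans levels 0 through 7, i.e. 8 levels counting the root), so the depth is the number of divisions: log_5(78125) = 7

The recursion tree depth is log_5(78125) = 7. At each level, the problem size is divided by 5, so it takes 7 divisions to reduce to a base case of size 1. The algorithm makes 5 recursive calls at each level.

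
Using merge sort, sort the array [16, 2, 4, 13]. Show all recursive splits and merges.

Merge sort trace:

Split: [16, 2, 4, 13] -> [16, 2] and [4, 13]
  Split: [16, 2] -> [16] and [2]
  Merge: [16] + [2] -> [2, 16]
  Split: [4, 13] -> [4] and [13]
  Merge: [4] + [13] -> [4, 13]
Merge: [2, 16] + [4, 13] -> [2, 4, 13, 16]

Final sorted array: [2, 4, 13, 16]

The merge sort proceeds by recursively splitting the array and merging sorted halves.
After all merges, the sorted array is [2, 4, 13, 16].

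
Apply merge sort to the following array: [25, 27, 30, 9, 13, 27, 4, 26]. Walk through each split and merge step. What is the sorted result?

Merge sort trace:

Split: [25, 27, 30, 9, 13, 27, 4, 26] -> [25, 27, 30, 9] and [13, 27, 4, 26]
  Split: [25, 27, 30, 9] -> [25, 27] and [30, 9]
    Split: [25, 27] -> [25] and [27]
    Merge: [25] + [27] -> [25, 27]
    Split: [30, 9] -> [30] and [9]
    Merge: [30] + [9] -> [9, 30]
  Merge: [25, 27] + [9, 30] -> [9, 25, 27, 30]
  Split: [13, 27, 4, 26] -> [13, 27] and [4, 26]
    Split: [13, 27] -> [13] and [27]
    Merge: [13] + [27] -> [13, 27]
    Split: [4, 26] -> [4] and [26]
    Merge: [4] + [26] -> [4, 26]
  Merge: [13, 27] + [4, 26] -> [4, 13, 26, 27]
Merge: [9, 25, 27, 30] + [4, 13, 26, 27] -> [4, 9, 13, 25, 26, 27, 27, 30]

Final sorted array: [4, 9, 13, 25, 26, 27, 27, 30]

The merge sort proceeds by recursively splitting the array and merging sorted halves.
After all merges, the sorted array is [4, 9, 13, 25, 26, 27, 27, 30].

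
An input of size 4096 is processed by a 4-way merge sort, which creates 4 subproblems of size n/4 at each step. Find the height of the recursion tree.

For divide and conquer with division factor 4:

Problem sizes at each level:
Level 0: 4096
Level 1: 1024
Level 2: 256
Level 3: 64
Level 4: 16
Level 5: 4
Level 6: 1

The root is level 0 and the size-1 base case is level 6 (the tree spans levels 0 through 6, i.e. 7 levels counting the root), so the depth is the number of divisions: log_4(4096) = 6

The recursion tree depth is log_4(4096) = 6. At each level, the problem size is divided by 4, so it takes 6 divisions to reduce to a base case of size 1. The algorithm makes 4 recursive calls at each level.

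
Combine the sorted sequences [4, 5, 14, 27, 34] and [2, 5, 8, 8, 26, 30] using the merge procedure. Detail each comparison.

Merging process:

Compare 4 vs 2: take 2 from right. Merged: [2]
Compare 4 vs 5: take 4 from left. Merged: [2, 4]
Compare 5 vs 5: take 5 from left. Merged: [2, 4, 5]
Compare 14 vs 5: take 5 from right. Merged: [2, 4, 5, 5]
Compare 14 vs 8: take 8 from right. Merged: [2, 4, 5, 5, 8]
Compare 14 vs 8: take 8 from right. Merged: [2, 4, 5, 5, 8, 8]
Compare 14 vs 26: take 14 from left. Merged: [2, 4, 5, 5, 8, 8, 14]
Compare 27 vs 26: take 26 from right. Merged: [2, 4, 5, 5, 8, 8, 14, 26]
Compare 27 vs 30: take 27 from left. Merged: [2, 4, 5, 5, 8, 8, 14, 26, 27]
Compare 34 vs 30: take 30 from right. Merged: [2, 4, 5, 5, 8, 8, 14, 26, 27, 30]
Append remaining from left: [34]. Merged: [2, 4, 5, 5, 8, 8, 14, 26, 27, 30, 34]

Final merged array: [2, 4, 5, 5, 8, 8, 14, 26, 27, 30, 34]
Total comparisons: 10

The merged array is [2, 4, 5, 5, 8, 8, 14, 26, 27, 30, 34], requiring 10 comparisons. The merge step runs in O(n) time where n is the total number of elements.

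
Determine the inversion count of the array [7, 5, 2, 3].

Finding inversions in [7, 5, 2, 3]:

(0, 1): arr[0]=7 > arr[1]=5
(0, 2): arr[0]=7 > arr[2]=2
(0, 3): arr[0]=7 > arr[3]=3
(1, 2): arr[1]=5 > arr[2]=2
(1, 3): arr[1]=5 > arr[3]=3

Total inversions: 5

The array has 5 inversion(s): (0,1), (0,2), (0,3), (1,2), (1,3). Each pair (i,j) satisfies i < j and arr[i] > arr[j].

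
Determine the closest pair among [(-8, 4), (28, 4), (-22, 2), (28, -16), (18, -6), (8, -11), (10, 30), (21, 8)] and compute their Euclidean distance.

Computing all pairwise distances among 8 points:

d((-8, 4), (28, 4)) = 36.0
d((-8, 4), (-22, 2)) = 14.1421
d((-8, 4), (28, -16)) = 41.1825
d((-8, 4), (18, -6)) = 27.8568
d((-8, 4), (8, -11)) = 21.9317
d((-8, 4), (10, 30)) = 31.6228
d((-8, 4), (21, 8)) = 29.2746
d((28, 4), (-22, 2)) = 50.04
d((28, 4), (28, -16)) = 20.0
d((28, 4), (18, -6)) = 14.1421
d((28, 4), (8, -11)) = 25.0
d((28, 4), (10, 30)) = 31.6228
d((28, 4), (21, 8)) = 8.0623 <-- minimum
d((-22, 2), (28, -16)) = 53.1413
d((-22, 2), (18, -6)) = 40.7922
d((-22, 2), (8, -11)) = 32.6956
d((-22, 2), (10, 30)) = 42.5206
d((-22, 2), (21, 8)) = 43.4166
d((28, -16), (18, -6)) = 14.1421
d((28, -16), (8, -11)) = 20.6155
d((28, -16), (10, 30)) = 49.3964
d((28, -16), (21, 8)) = 25.0
d((18, -6), (8, -11)) = 11.1803
d((18, -6), (10, 30)) = 36.8782
d((18, -6), (21, 8)) = 14.3178
d((8, -11), (10, 30)) = 41.0488
d((8, -11), (21, 8)) = 23.0217
d((10, 30), (21, 8)) = 24.5967

Closest pair: (28, 4) and (21, 8) with distance 8.0623

The closest pair is (28, 4) and (21, 8) with Euclidean distance 8.0623. For 8 points, brute-force pairwise comparison is shown above. For large n, the divide-and-conquer algorithm (sort by x, recurse on halves, check the dividing strip) achieves O(n log n).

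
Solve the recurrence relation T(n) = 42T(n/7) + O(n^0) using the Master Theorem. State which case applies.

Master Theorem for T(n) = 42T(n/7) + O(n^0):

a = 42, b = 7, c = 0
log_b(a) = log_7(42) = 1.9208

Case 1: c = 0 < log_7(42) = 1.9208
T(n) = O(n^(log_7 42))

For T(n) = 42T(n/7) + O(n^0): log_7(42) = 1.9208. This is Case 1 of the Master Theorem (c < log_b(a), work dominated by leaves), giving O(n^(log_7 42)).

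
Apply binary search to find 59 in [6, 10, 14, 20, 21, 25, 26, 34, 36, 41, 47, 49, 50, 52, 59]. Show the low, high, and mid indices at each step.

Binary search for 59 in [6, 10, 14, 20, 21, 25, 26, 34, 36, 41, 47, 49, 50, 52, 59]:

lo=0, hi=14, mid=7, arr[mid]=34 -> 34 < 59, search right half
lo=8, hi=14, mid=11, arr[mid]=49 -> 49 < 59, search right half
lo=12, hi=14, mid=13, arr[mid]=52 -> 52 < 59, search right half
lo=14, hi=14, mid=14, arr[mid]=59 -> Found target at index 14!

Binary search finds 59 at index 14 after 4 comparisons. The search repeatedly halves the search space by comparing with the middle element.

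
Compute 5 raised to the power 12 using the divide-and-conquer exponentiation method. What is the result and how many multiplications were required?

Computing 5^12 by squaring (build up from 5^1; each line after the first costs one multiplication):

5^1 = 5
5^2 = (5^1)^2 = 5^2 = 25
5^3 = 5 * 5^2 = 5 * 25 = 125
5^6 = (5^3)^2 = 125^2 = 15625
5^12 = (5^6)^2 = 15625^2 = 244140625

Result: 244140625
Multiplications needed: 4 (4 lines after 5^1)

5^12 = 244140625. Using exponentiation by squaring, this requires 4 multiplications. The key idea: if the exponent is even, square the half-power; if odd, multiply by the base once.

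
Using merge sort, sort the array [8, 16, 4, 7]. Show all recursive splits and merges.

Merge sort trace:

Split: [8, 16, 4, 7] -> [8, 16] and [4, 7]
  Split: [8, 16] -> [8] and [16]
  Merge: [8] + [16] -> [8, 16]
  Split: [4, 7] -> [4] and [7]
  Merge: [4] + [7] -> [4, 7]
Merge: [8, 16] + [4, 7] -> [4, 7, 8, 16]

Final sorted array: [4, 7, 8, 16]

The merge sort proceeds by recursively splitting the array and merging sorted halves.
After all merges, the sorted array is [4, 7, 8, 16].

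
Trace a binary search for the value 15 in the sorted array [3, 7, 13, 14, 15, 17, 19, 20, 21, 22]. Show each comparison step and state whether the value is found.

Binary search for 15 in [3, 7, 13, 14, 15, 17, 19, 20, 21, 22]:

lo=0, hi=9, mid=4, arr[mid]=15 -> Found target at index 4!

Binary search finds 15 at index 4 after 1 comparisons. The search repeatedly halves the search space by comparing with the middle element.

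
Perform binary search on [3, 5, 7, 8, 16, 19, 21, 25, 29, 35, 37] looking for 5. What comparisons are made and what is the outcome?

Binary search for 5 in [3, 5, 7, 8, 16, 19, 21, 25, 29, 35, 37]:

lo=0, hi=10, mid=5, arr[mid]=19 -> 19 > 5, search left half
lo=0, hi=4, mid=2, arr[mid]=7 -> 7 > 5, search left half
lo=0, hi=1, mid=0, arr[mid]=3 -> 3 < 5, search right half
lo=1, hi=1, mid=1, arr[mid]=5 -> Found target at index 1!

Binary search finds 5 at index 1 after 4 comparisons. The search repeatedly halves the search space by comparing with the middle element.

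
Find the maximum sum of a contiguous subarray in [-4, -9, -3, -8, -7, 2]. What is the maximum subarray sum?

Using Kadane's algorithm on [-4, -9, -3, -8, -7, 2]:

Scanning through the array:
Position 1 (value -9): max_ending_here = -9, max_so_far = -4
Position 2 (value -3): max_ending_here = -3, max_so_far = -3
Position 3 (value -8): max_ending_here = -8, max_so_far = -3
Position 4 (value -7): max_ending_here = -7, max_so_far = -3
Position 5 (value 2): max_ending_here = 2, max_so_far = 2

Maximum subarray: [2]
Maximum sum: 2

The maximum subarray is [2] with sum 2. This subarray runs from index 5 to index 5.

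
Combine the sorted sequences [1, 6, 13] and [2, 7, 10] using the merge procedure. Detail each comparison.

Merging process:

Compare 1 vs 2: take 1 from left. Merged: [1]
Compare 6 vs 2: take 2 from right. Merged: [1, 2]
Compare 6 vs 7: take 6 from left. Merged: [1, 2, 6]
Compare 13 vs 7: take 7 from right. Merged: [1, 2, 6, 7]
Compare 13 vs 10: take 10 from right. Merged: [1, 2, 6, 7, 10]
Append remaining from left: [13]. Merged: [1, 2, 6, 7, 10, 13]

Final merged array: [1, 2, 6, 7, 10, 13]
Total comparisons: 5

The merged array is [1, 2, 6, 7, 10, 13], requiring 5 comparisons. The merge step runs in O(n) time where n is the total number of elements.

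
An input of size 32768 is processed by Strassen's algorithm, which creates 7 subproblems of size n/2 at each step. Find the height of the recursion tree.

For divide and conquer with division factor 2:

Problem sizes at each level:
Level 0: 32768
Level 1: 16384
Level 2: 8192
Level 3: 4096
Level 4: 2048
Level 5: 1024
Level 6: 512
Level 7: 256
Level 8: 128
Level 9: 64
Level 10: 32
Level 11: 16
Level 12: 8
Level 13: 4
Level 14: 2
Level 15: 1

The root is level 0 and the size-1 base case is level 15 (the tree spans levels 0 through 15, i.e. 16 levels counting the root), so the depth is the number of divisions: log_2(32768) = 15

The recursion tree depth is log_2(32768) = 15. At each level, the problem size is divided by 2, so it takes 15 divisions to reduce to a base case of size 1. The algorithm makes 7 recursive calls at each level.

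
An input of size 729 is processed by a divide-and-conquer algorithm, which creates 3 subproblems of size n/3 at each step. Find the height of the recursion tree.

For divide and conquer with division factor 3:

Problem sizes at each level:
Level 0: 729
Level 1: 243
Level 2: 81
Level 3: 27
Level 4: 9
Level 5: 3
Level 6: 1

The root is level 0 and the size-1 base case is level 6 (the tree spans levels 0 through 6, i.e. 7 levels counting the root), so the depth is the number of divisions: log_3(729) = 6

The recursion tree depth is log_3(729) = 6. At each level, the problem size is divided by 3, so it takes 6 divisions to reduce to a base case of size 1. The algorithm makes 3 recursive calls at each level.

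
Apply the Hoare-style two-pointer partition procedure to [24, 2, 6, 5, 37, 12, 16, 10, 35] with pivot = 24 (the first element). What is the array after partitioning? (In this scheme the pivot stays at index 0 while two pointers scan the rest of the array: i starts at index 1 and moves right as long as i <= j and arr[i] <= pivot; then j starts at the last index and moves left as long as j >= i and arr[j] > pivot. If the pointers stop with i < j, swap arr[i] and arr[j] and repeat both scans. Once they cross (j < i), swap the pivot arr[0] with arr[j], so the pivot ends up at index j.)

Hoare-style two-pointer partition with pivot = 24:

Initial array: [24, 2, 6, 5, 37, 12, 16, 10, 35]

Pointers start at i = 1, j = 8.
i stops at index 4 (arr[4]=37 > 24), j stops at index 7 (arr[7]=10 <= 24): swap arr[4] and arr[7], array becomes [24, 2, 6, 5, 10, 12, 16, 37, 35]
i ends at 7, j ends at 6: the pointers have crossed (j < i), so scanning stops.

Swap pivot arr[0] with arr[6] to place pivot at position 6: [16, 2, 6, 5, 10, 12, 24, 37, 35]
Pivot position: 6

After partitioning with pivot 24, the array becomes [16, 2, 6, 5, 10, 12, 24, 37, 35]. The pivot is placed at index 6. All elements to the left of the pivot are <= 24, and all elements to the right are > 24.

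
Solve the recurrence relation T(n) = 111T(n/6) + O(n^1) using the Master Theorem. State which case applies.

Master Theorem for T(n) = 111T(n/6) + O(n^1):

a = 111, b = 6, c = 1
log_b(a) = log_6(111) = 2.6284

Case 1: c = 1 < log_6(111) = 2.6284
T(n) = O(n^(log_6 111))

For T(n) = 111T(n/6) + O(n^1): log_6(111) = 2.6284. This is Case 1 of the Master Theorem (c < log_b(a), work dominated by leaves), giving O(n^(log_6 111)).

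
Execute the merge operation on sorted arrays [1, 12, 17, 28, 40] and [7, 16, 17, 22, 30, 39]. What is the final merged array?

Merging process:

Compare 1 vs 7: take 1 from left. Merged: [1]
Compare 12 vs 7: take 7 from right. Merged: [1, 7]
Compare 12 vs 16: take 12 from left. Merged: [1, 7, 12]
Compare 17 vs 16: take 16 from right. Merged: [1, 7, 12, 16]
Compare 17 vs 17: take 17 from left. Merged: [1, 7, 12, 16, 17]
Compare 28 vs 17: take 17 from right. Merged: [1, 7, 12, 16, 17, 17]
Compare 28 vs 22: take 22 from right. Merged: [1, 7, 12, 16, 17, 17, 22]
Compare 28 vs 30: take 28 from left. Merged: [1, 7, 12, 16, 17, 17, 22, 28]
Compare 40 vs 30: take 30 from right. Merged: [1, 7, 12, 16, 17, 17, 22, 28, 30]
Compare 40 vs 39: take 39 from right. Merged: [1, 7, 12, 16, 17, 17, 22, 28, 30, 39]
Append remaining from left: [40]. Merged: [1, 7, 12, 16, 17, 17, 22, 28, 30, 39, 40]

Final merged array: [1, 7, 12, 16, 17, 17, 22, 28, 30, 39, 40]
Total comparisons: 10

The merged array is [1, 7, 12, 16, 17, 17, 22, 28, 30, 39, 40], requiring 10 comparisons. The merge step runs in O(n) time where n is the total number of elements.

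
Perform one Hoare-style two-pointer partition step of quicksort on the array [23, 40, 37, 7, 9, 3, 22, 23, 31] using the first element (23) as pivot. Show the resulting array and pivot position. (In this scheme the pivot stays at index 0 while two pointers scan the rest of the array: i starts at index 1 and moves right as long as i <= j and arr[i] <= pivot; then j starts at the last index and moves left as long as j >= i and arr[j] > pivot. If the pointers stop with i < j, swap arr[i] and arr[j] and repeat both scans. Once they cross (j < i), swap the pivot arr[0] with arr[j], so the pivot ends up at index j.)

Hoare-style two-pointer partition with pivot = 23:

Initial array: [23, 40, 37, 7, 9, 3, 22, 23, 31]

Pointers start at i = 1, j = 8.
i stops at index 1 (arr[1]=40 > 23), j stops at index 7 (arr[7]=23 <= 23): swap arr[1] and arr[7], array becomes [23, 23, 37, 7, 9, 3, 22, 40, 31]
i stops at index 2 (arr[2]=37 > 23), j stops at index 6 (arr[6]=22 <= 23): swap arr[2] and arr[6], array becomes [23, 23, 22, 7, 9, 3, 37, 40, 31]
i ends at 6, j ends at 5: the pointers have crossed (j < i), so scanning stops.

Swap pivot arr[0] with arr[5] to place pivot at position 5: [3, 23, 22, 7, 9, 23, 37, 40, 31]
Pivot position: 5

After partitioning with pivot 23, the array becomes [3, 23, 22, 7, 9, 23, 37, 40, 31]. The pivot is placed at index 5. All elements to the left of the pivot are <= 23, and all elements to the right are > 23.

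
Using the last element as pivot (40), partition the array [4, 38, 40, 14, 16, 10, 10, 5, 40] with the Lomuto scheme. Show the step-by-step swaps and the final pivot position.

Lomuto partition with pivot = 40:

Initial array: [4, 38, 40, 14, 16, 10, 10, 5, 40]

arr[0]=4 <= 40: swap with position 0, array becomes [4, 38, 40, 14, 16, 10, 10, 5, 40]
arr[1]=38 <= 40: swap with position 1, array becomes [4, 38, 40, 14, 16, 10, 10, 5, 40]
arr[2]=40 <= 40: swap with position 2, array becomes [4, 38, 40, 14, 16, 10, 10, 5, 40]
arr[3]=14 <= 40: swap with position 3, array becomes [4, 38, 40, 14, 16, 10, 10, 5, 40]
arr[4]=16 <= 40: swap with position 4, array becomes [4, 38, 40, 14, 16, 10, 10, 5, 40]
arr[5]=10 <= 40: swap with position 5, array becomes [4, 38, 40, 14, 16, 10, 10, 5, 40]
arr[6]=10 <= 40: swap with position 6, array becomes [4, 38, 40, 14, 16, 10, 10, 5, 40]
arr[7]=5 <= 40: swap with position 7, array becomes [4, 38, 40, 14, 16, 10, 10, 5, 40]

Place pivot at position 8: [4, 38, 40, 14, 16, 10, 10, 5, 40]
Pivot position: 8

After partitioning with pivot 40, the array becomes [4, 38, 40, 14, 16, 10, 10, 5, 40]. The pivot is placed at index 8. All elements to the left of the pivot are <= 40, and all elements to the right are > 40.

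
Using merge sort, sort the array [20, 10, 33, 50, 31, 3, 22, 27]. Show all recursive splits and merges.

Merge sort trace:

Split: [20, 10, 33, 50, 31, 3, 22, 27] -> [20, 10, 33, 50] and [31, 3, 22, 27]
  Split: [20, 10, 33, 50] -> [20, 10] and [33, 50]
    Split: [20, 10] -> [20] and [10]
    Merge: [20] + [10] -> [10, 20]
    Split: [33, 50] -> [33] and [50]
    Merge: [33] + [50] -> [33, 50]
  Merge: [10, 20] + [33, 50] -> [10, 20, 33, 50]
  Split: [31, 3, 22, 27] -> [31, 3] and [22, 27]
    Split: [31, 3] -> [31] and [3]
    Merge: [31] + [3] -> [3, 31]
    Split: [22, 27] -> [22] and [27]
    Merge: [22] + [27] -> [22, 27]
  Merge: [3, 31] + [22, 27] -> [3, 22, 27, 31]
Merge: [10, 20, 33, 50] + [3, 22, 27, 31] -> [3, 10, 20, 22, 27, 31, 33, 50]

Final sorted array: [3, 10, 20, 22, 27, 31, 33, 50]

The merge sort proceeds by recursively splitting the array and merging sorted halves.
After all merges, the sorted array is [3, 10, 20, 22, 27, 31, 33, 50].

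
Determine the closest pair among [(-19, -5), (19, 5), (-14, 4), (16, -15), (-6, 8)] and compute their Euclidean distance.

Computing all pairwise distances among 5 points:

d((-19, -5), (19, 5)) = 39.2938
d((-19, -5), (-14, 4)) = 10.2956
d((-19, -5), (16, -15)) = 36.4005
d((-19, -5), (-6, 8)) = 18.3848
d((19, 5), (-14, 4)) = 33.0151
d((19, 5), (16, -15)) = 20.2237
d((19, 5), (-6, 8)) = 25.1794
d((-14, 4), (16, -15)) = 35.5106
d((-14, 4), (-6, 8)) = 8.9443 <-- minimum
d((16, -15), (-6, 8)) = 31.8277

Closest pair: (-14, 4) and (-6, 8) with distance 8.9443

The closest pair is (-14, 4) and (-6, 8) with Euclidean distance 8.9443. For 5 points, brute-force pairwise comparison is shown above. For large n, the divide-and-conquer algorithm (sort by x, recurse on halves, check the dividing strip) achieves O(n log n).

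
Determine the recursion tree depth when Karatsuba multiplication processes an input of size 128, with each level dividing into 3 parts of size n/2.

For divide and conquer with division factor 2:

Problem sizes at each level:
Level 0: 128
Level 1: 64
Level 2: 32
Level 3: 16
Level 4: 8
Level 5: 4
Level 6: 2
Level 7: 1

The root is level 0 and the size-1 base case is level 7 (the tree spans levels 0 through 7, i.e. 8 levels counting the root), so the depth is the number of divisions: log_2(128) = 7

The recursion tree depth is log_2(128) = 7. At each level, the problem size is divided by 2, so it takes 7 divisions to reduce to a base case of size 1. The algorithm makes 3 recursive calls at each level.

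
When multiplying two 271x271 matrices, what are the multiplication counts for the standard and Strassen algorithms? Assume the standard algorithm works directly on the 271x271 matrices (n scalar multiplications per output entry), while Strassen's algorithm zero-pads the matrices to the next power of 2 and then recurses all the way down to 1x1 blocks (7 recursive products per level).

Matrix multiplication for 271x271 matrices:

Strassen's algorithm requires power-of-2 dimensions. Pad 271x271 to 512x512 (next power of 2).

Standard algorithm: 271^3 = 19902511 multiplications
Strassen's algorithm: 7^(log2(512)) = 7^9 = 40353607 multiplications
Difference: 19902511 - 40353607 = -20451096 (Strassen uses MORE here due to padding overhead — for small or just-over-power-of-2 n, padding can outweigh the per-level savings)

Standard: 19902511 multiplications (271^3). Strassen: 40353607 multiplications (7^9, after padding to 512x512). Strassen reduces 8 recursive multiplications to 7 at each level.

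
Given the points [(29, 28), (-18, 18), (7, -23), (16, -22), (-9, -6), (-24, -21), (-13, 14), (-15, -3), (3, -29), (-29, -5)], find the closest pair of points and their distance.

Computing all pairwise distances among 10 points:

d((29, 28), (-18, 18)) = 48.0521
d((29, 28), (7, -23)) = 55.5428
d((29, 28), (16, -22)) = 51.6624
d((29, 28), (-9, -6)) = 50.9902
d((29, 28), (-24, -21)) = 72.1803
d((29, 28), (-13, 14)) = 44.2719
d((29, 28), (-15, -3)) = 53.8238
d((29, 28), (3, -29)) = 62.6498
d((29, 28), (-29, -5)) = 66.7308
d((-18, 18), (7, -23)) = 48.0208
d((-18, 18), (16, -22)) = 52.4976
d((-18, 18), (-9, -6)) = 25.632
d((-18, 18), (-24, -21)) = 39.4588
d((-18, 18), (-13, 14)) = 6.4031 <-- minimum
d((-18, 18), (-15, -3)) = 21.2132
d((-18, 18), (3, -29)) = 51.4782
d((-18, 18), (-29, -5)) = 25.4951
d((7, -23), (16, -22)) = 9.0554
d((7, -23), (-9, -6)) = 23.3452
d((7, -23), (-24, -21)) = 31.0644
d((7, -23), (-13, 14)) = 42.0595
d((7, -23), (-15, -3)) = 29.7321
d((7, -23), (3, -29)) = 7.2111
d((7, -23), (-29, -5)) = 40.2492
d((16, -22), (-9, -6)) = 29.6816
d((16, -22), (-24, -21)) = 40.0125
d((16, -22), (-13, 14)) = 46.2277
d((16, -22), (-15, -3)) = 36.3593
d((16, -22), (3, -29)) = 14.7648
d((16, -22), (-29, -5)) = 48.1041
d((-9, -6), (-24, -21)) = 21.2132
d((-9, -6), (-13, 14)) = 20.3961
d((-9, -6), (-15, -3)) = 6.7082
d((-9, -6), (3, -29)) = 25.9422
d((-9, -6), (-29, -5)) = 20.025
d((-24, -21), (-13, 14)) = 36.6879
d((-24, -21), (-15, -3)) = 20.1246
d((-24, -21), (3, -29)) = 28.1603
d((-24, -21), (-29, -5)) = 16.7631
d((-13, 14), (-15, -3)) = 17.1172
d((-13, 14), (3, -29)) = 45.8803
d((-13, 14), (-29, -5)) = 24.8395
d((-15, -3), (3, -29)) = 31.6228
d((-15, -3), (-29, -5)) = 14.1421
d((3, -29), (-29, -5)) = 40.0

Closest pair: (-18, 18) and (-13, 14) with distance 6.4031

The closest pair is (-18, 18) and (-13, 14) with Euclidean distance 6.4031. For 10 points, brute-force pairwise comparison is shown above. For large n, the divide-and-conquer algorithm (sort by x, recurse on halves, check the dividing strip) achieves O(n log n).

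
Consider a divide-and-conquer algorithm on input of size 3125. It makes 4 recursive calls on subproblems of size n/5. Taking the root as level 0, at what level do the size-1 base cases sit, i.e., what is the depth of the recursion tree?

For divide and conquer with division factor 5:

Problem sizes at each level:
Level 0: 3125
Level 1: 625
Level 2: 125
Level 3: 25
Level 4: 5
Level 5: 1

The root is level 0 and the size-1 base case is level 5 (the tree spans levels 0 through 5, i.e. 6 levels counting the root), so the depth is the number of divisions: log_5(3125) = 5

The recursion tree depth is log_5(3125) = 5. At each level, the problem size is divided by 5, so it takes 5 divisions to reduce to a base case of size 1. The algorithm makes 4 recursive calls at each level.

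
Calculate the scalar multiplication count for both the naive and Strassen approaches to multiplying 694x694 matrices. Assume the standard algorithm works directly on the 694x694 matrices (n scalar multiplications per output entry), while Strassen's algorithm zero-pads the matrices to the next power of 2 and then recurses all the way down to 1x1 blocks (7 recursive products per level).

Matrix multiplication for 694x694 matrices:

Strassen's algorithm requires power-of-2 dimensions. Pad 694x694 to 1024x1024 (next power of 2).

Standard algorithm: 694^3 = 334255384 multiplications
Strassen's algorithm: 7^(log2(1024)) = 7^10 = 282475249 multiplications
Savings: 334255384 - 282475249 = 51780135 multiplications

Standard: 334255384 multiplications (694^3). Strassen: 282475249 multiplications (7^10, after padding to 1024x1024). Strassen reduces 8 recursive multiplications to 7 at each level.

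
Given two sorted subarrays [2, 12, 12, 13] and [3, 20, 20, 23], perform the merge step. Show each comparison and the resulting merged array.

Merging process:

Compare 2 vs 3: take 2 from left. Merged: [2]
Compare 12 vs 3: take 3 from right. Merged: [2, 3]
Compare 12 vs 20: take 12 from left. Merged: [2, 3, 12]
Compare 12 vs 20: take 12 from left. Merged: [2, 3, 12, 12]
Compare 13 vs 20: take 13 from left. Merged: [2, 3, 12, 12, 13]
Append remaining from right: [20, 20, 23]. Merged: [2, 3, 12, 12, 13, 20, 20, 23]

Final merged array: [2, 3, 12, 12, 13, 20, 20, 23]
Total comparisons: 5

The merged array is [2, 3, 12, 12, 13, 20, 20, 23], requiring 5 comparisons. The merge step runs in O(n) time where n is the total number of elements.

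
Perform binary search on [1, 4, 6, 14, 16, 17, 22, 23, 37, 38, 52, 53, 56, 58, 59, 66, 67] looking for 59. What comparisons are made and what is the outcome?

Binary search for 59 in [1, 4, 6, 14, 16, 17, 22, 23, 37, 38, 52, 53, 56, 58, 59, 66, 67]:

lo=0, hi=16, mid=8, arr[mid]=37 -> 37 < 59, search right half
lo=9, hi=16, mid=12, arr[mid]=56 -> 56 < 59, search right half
lo=13, hi=16, mid=14, arr[mid]=59 -> Found target at index 14!

Binary search finds 59 at index 14 after 3 comparisons. The search repeatedly halves the search space by comparing with the middle element.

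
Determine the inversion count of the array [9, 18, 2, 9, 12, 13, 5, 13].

Finding inversions in [9, 18, 2, 9, 12, 13, 5, 13]:

(0, 2): arr[0]=9 > arr[2]=2
(0, 6): arr[0]=9 > arr[6]=5
(1, 2): arr[1]=18 > arr[2]=2
(1, 3): arr[1]=18 > arr[3]=9
(1, 4): arr[1]=18 > arr[4]=12
(1, 5): arr[1]=18 > arr[5]=13
(1, 6): arr[1]=18 > arr[6]=5
(1, 7): arr[1]=18 > arr[7]=13
(3, 6): arr[3]=9 > arr[6]=5
(4, 6): arr[4]=12 > arr[6]=5
(5, 6): arr[5]=13 > arr[6]=5

Total inversions: 11

The array has 11 inversion(s): (0,2), (0,6), (1,2), (1,3), (1,4), (1,5), (1,6), (1,7), (3,6), (4,6), (5,6). Each pair (i,j) satisfies i < j and arr[i] > arr[j].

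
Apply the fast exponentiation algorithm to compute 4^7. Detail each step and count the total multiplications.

Computing 4^7 by squaring (build up from 4^1; each line after the first costs one multiplication):

4^1 = 4
4^2 = (4^1)^2 = 4^2 = 16
4^3 = 4 * 4^2 = 4 * 16 = 64
4^6 = (4^3)^2 = 64^2 = 4096
4^7 = 4 * 4^6 = 4 * 4096 = 16384

Result: 16384
Multiplications needed: 4 (4 lines after 4^1)

4^7 = 16384. Using exponentiation by squaring, this requires 4 multiplications. The key idea: if the exponent is even, square the half-power; if odd, multiply by the base once.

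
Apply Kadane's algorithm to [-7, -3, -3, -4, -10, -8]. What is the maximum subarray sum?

Using Kadane's algorithm on [-7, -3, -3, -4, -10, -8]:

Scanning through the array:
Position 1 (value -3): max_ending_here = -3, max_so_far = -3
Position 2 (value -3): max_ending_here = -3, max_so_far = -3
Position 3 (value -4): max_ending_here = -4, max_so_far = -3
Position 4 (value -10): max_ending_here = -10, max_so_far = -3
Position 5 (value -8): max_ending_here = -8, max_so_far = -3

Maximum subarray: [-3]
Maximum sum: -3

The maximum subarray is [-3] with sum -3. This subarray runs from index 1 to index 1.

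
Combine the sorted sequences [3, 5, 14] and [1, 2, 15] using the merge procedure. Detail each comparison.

Merging process:

Compare 3 vs 1: take 1 from right. Merged: [1]
Compare 3 vs 2: take 2 from right. Merged: [1, 2]
Compare 3 vs 15: take 3 from left. Merged: [1, 2, 3]
Compare 5 vs 15: take 5 from left. Merged: [1, 2, 3, 5]
Compare 14 vs 15: take 14 from left. Merged: [1, 2, 3, 5, 14]
Append remaining from right: [15]. Merged: [1, 2, 3, 5, 14, 15]

Final merged array: [1, 2, 3, 5, 14, 15]
Total comparisons: 5

The merged array is [1, 2, 3, 5, 14, 15], requiring 5 comparisons. The merge step runs in O(n) time where n is the total number of elements.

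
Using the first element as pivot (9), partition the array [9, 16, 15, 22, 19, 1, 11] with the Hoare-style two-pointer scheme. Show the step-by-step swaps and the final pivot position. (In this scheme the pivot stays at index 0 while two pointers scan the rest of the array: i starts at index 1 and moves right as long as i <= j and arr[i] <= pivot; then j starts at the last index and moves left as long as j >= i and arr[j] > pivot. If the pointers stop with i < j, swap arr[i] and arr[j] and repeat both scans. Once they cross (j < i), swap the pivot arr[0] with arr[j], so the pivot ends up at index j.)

Hoare-style two-pointer partition with pivot = 9:

Initial array: [9, 16, 15, 22, 19, 1, 11]

Pointers start at i = 1, j = 6.
i stops at index 1 (arr[1]=16 > 9), j stops at index 5 (arr[5]=1 <= 9): swap arr[1] and arr[5], array becomes [9, 1, 15, 22, 19, 16, 11]
i ends at 2, j ends at 1: the pointers have crossed (j < i), so scanning stops.

Swap pivot arr[0] with arr[1] to place pivot at position 1: [1, 9, 15, 22, 19, 16, 11]
Pivot position: 1

After partitioning with pivot 9, the array becomes [1, 9, 15, 22, 19, 16, 11]. The pivot is placed at index 1. All elements to the left of the pivot are <= 9, and all elements to the right are > 9.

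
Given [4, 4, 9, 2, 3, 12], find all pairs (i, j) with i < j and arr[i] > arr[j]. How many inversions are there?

Finding inversions in [4, 4, 9, 2, 3, 12]:

(0, 3): arr[0]=4 > arr[3]=2
(0, 4): arr[0]=4 > arr[4]=3
(1, 3): arr[1]=4 > arr[3]=2
(1, 4): arr[1]=4 > arr[4]=3
(2, 3): arr[2]=9 > arr[3]=2
(2, 4): arr[2]=9 > arr[4]=3

Total inversions: 6

The array has 6 inversion(s): (0,3), (0,4), (1,3), (1,4), (2,3), (2,4). Each pair (i,j) satisfies i < j and arr[i] > arr[j].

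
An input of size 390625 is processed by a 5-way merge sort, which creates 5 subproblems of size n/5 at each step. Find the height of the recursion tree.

For divide and conquer with division factor 5:

Problem sizes at each level:
Level 0: 390625
Level 1: 78125
Level 2: 15625
Level 3: 3125
Level 4: 625
Level 5: 125
Level 6: 25
Level 7: 5
Level 8: 1

The root is level 0 and the size-1 base case is level 8 (the tree spans levels 0 through 8, i.e. 9 levels counting the root), so the depth is the number of divisions: log_5(390625) = 8

The recursion tree depth is log_5(390625) = 8. At each level, the problem size is divided by 5, so it takes 8 divisions to reduce to a base case of size 1. The algorithm makes 5 recursive calls at each level.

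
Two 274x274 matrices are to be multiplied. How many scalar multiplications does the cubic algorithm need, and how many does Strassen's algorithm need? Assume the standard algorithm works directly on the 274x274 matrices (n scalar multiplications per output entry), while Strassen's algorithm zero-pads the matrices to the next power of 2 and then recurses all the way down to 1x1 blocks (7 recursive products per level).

Matrix multiplication for 274x274 matrices:

Strassen's algorithm requires power-of-2 dimensions. Pad 274x274 to 512x512 (next power of 2).

Standard algorithm: 274^3 = 20570824 multiplications
Strassen's algorithm: 7^(log2(512)) = 7^9 = 40353607 multiplications
Difference: 20570824 - 40353607 = -19782783 (Strassen uses MORE here due to padding overhead — for small or just-over-power-of-2 n, padding can outweigh the per-level savings)

Standard: 20570824 multiplications (274^3). Strassen: 40353607 multiplications (7^9, after padding to 512x512). Strassen reduces 8 recursive multiplications to 7 at each level.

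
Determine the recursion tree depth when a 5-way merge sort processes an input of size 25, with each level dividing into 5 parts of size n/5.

For divide and conquer with division factor 5:

Problem sizes at each level:
Level 0: 25
Level 1: 5
Level 2: 1

The root is level 0 and the size-1 base case is level 2 (the tree spans levels 0 through 2, i.e. 3 levels counting the root), so the depth is the number of divisions: log_5(25) = 2

The recursion tree depth is log_5(25) = 2. At each level, the problem size is divided by 5, so it takes 2 divisions to reduce to a base case of size 1. The algorithm makes 5 recursive calls at each level.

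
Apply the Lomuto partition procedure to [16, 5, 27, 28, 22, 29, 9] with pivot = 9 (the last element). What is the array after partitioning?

Lomuto partition with pivot = 9:

Initial array: [16, 5, 27, 28, 22, 29, 9]

arr[0]=16 > 9: no swap
arr[1]=5 <= 9: swap with position 0, array becomes [5, 16, 27, 28, 22, 29, 9]
arr[2]=27 > 9: no swap
arr[3]=28 > 9: no swap
arr[4]=22 > 9: no swap
arr[5]=29 > 9: no swap

Place pivot at position 1: [5, 9, 27, 28, 22, 29, 16]
Pivot position: 1

After partitioning with pivot 9, the array becomes [5, 9, 27, 28, 22, 29, 16]. The pivot is placed at index 1. All elements to the left of the pivot are <= 9, and all elements to the right are > 9.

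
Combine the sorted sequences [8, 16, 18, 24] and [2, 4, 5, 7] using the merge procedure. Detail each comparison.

Merging process:

Compare 8 vs 2: take 2 from right. Merged: [2]
Compare 8 vs 4: take 4 from right. Merged: [2, 4]
Compare 8 vs 5: take 5 from right. Merged: [2, 4, 5]
Compare 8 vs 7: take 7 from right. Merged: [2, 4, 5, 7]
Append remaining from left: [8, 16, 18, 24]. Merged: [2, 4, 5, 7, 8, 16, 18, 24]

Final merged array: [2, 4, 5, 7, 8, 16, 18, 24]
Total comparisons: 4

The merged array is [2, 4, 5, 7, 8, 16, 18, 24], requiring 4 comparisons. The merge step runs in O(n) time where n is the total number of elements.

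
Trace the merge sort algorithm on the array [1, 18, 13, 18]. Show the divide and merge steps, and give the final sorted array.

Merge sort trace:

Split: [1, 18, 13, 18] -> [1, 18] and [13, 18]
  Split: [1, 18] -> [1] and [18]
  Merge: [1] + [18] -> [1, 18]
  Split: [13, 18] -> [13] and [18]
  Merge: [13] + [18] -> [13, 18]
Merge: [1, 18] + [13, 18] -> [1, 13, 18, 18]

Final sorted array: [1, 13, 18, 18]

The merge sort proceeds by recursively splitting the array and merging sorted halves.
After all merges, the sorted array is [1, 13, 18, 18].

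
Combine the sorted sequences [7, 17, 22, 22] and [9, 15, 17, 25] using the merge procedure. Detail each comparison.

Merging process:

Compare 7 vs 9: take 7 from left. Merged: [7]
Compare 17 vs 9: take 9 from right. Merged: [7, 9]
Compare 17 vs 15: take 15 from right. Merged: [7, 9, 15]
Compare 17 vs 17: take 17 from left. Merged: [7, 9, 15, 17]
Compare 22 vs 17: take 17 from right. Merged: [7, 9, 15, 17, 17]
Compare 22 vs 25: take 22 from left. Merged: [7, 9, 15, 17, 17, 22]
Compare 22 vs 25: take 22 from left. Merged: [7, 9, 15, 17, 17, 22, 22]
Append remaining from right: [25]. Merged: [7, 9, 15, 17, 17, 22, 22, 25]

Final merged array: [7, 9, 15, 17, 17, 22, 22, 25]
Total comparisons: 7

The merged array is [7, 9, 15, 17, 17, 22, 22, 25], requiring 7 comparisons. The merge step runs in O(n) time where n is the total number of elements.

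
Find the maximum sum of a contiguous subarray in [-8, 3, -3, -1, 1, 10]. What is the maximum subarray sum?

Using Kadane's algorithm on [-8, 3, -3, -1, 1, 10]:

Scanning through the array:
Position 1 (value 3): max_ending_here = 3, max_so_far = 3
Position 2 (value -3): max_ending_here = 0, max_so_far = 3
Position 3 (value -1): max_ending_here = -1, max_so_far = 3
Position 4 (value 1): max_ending_here = 1, max_so_far = 3
Position 5 (value 10): max_ending_here = 11, max_so_far = 11

Maximum subarray: [1, 10]
Maximum sum: 11

The maximum subarray is [1, 10] with sum 11. This subarray runs from index 4 to index 5.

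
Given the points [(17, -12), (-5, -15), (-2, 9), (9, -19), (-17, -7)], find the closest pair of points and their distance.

Computing all pairwise distances among 5 points:

d((17, -12), (-5, -15)) = 22.2036
d((17, -12), (-2, 9)) = 28.3196
d((17, -12), (9, -19)) = 10.6301 <-- minimum
d((17, -12), (-17, -7)) = 34.3657
d((-5, -15), (-2, 9)) = 24.1868
d((-5, -15), (9, -19)) = 14.5602
d((-5, -15), (-17, -7)) = 14.4222
d((-2, 9), (9, -19)) = 30.0832
d((-2, 9), (-17, -7)) = 21.9317
d((9, -19), (-17, -7)) = 28.6356

Closest pair: (17, -12) and (9, -19) with distance 10.6301

The closest pair is (17, -12) and (9, -19) with Euclidean distance 10.6301. For 5 points, brute-force pairwise comparison is shown above. For large n, the divide-and-conquer algorithm (sort by x, recurse on halves, check the dividing strip) achieves O(n log n).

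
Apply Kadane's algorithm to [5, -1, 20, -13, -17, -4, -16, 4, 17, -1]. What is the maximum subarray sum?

Using Kadane's algorithm on [5, -1, 20, -13, -17, -4, -16, 4, 17, -1]:

Scanning through the array:
Position 1 (value -1): max_ending_here = 4, max_so_far = 5
Position 2 (value 20): max_ending_here = 24, max_so_far = 24
Position 3 (value -13): max_ending_here = 11, max_so_far = 24
Position 4 (value -17): max_ending_here = -6, max_so_far = 24
Position 5 (value -4): max_ending_here = -4, max_so_far = 24
Position 6 (value -16): max_ending_here = -16, max_so_far = 24
Position 7 (value 4): max_ending_here = 4, max_so_far = 24
Position 8 (value 17): max_ending_here = 21, max_so_far = 24
Position 9 (value -1): max_ending_here = 20, max_so_far = 24

Maximum subarray: [5, -1, 20]
Maximum sum: 24

The maximum subarray is [5, -1, 20] with sum 24. This subarray runs from index 0 to index 2.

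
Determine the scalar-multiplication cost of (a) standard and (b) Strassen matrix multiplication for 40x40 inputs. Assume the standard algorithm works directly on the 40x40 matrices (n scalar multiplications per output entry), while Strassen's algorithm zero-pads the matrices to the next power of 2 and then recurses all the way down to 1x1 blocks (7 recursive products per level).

Matrix multiplication for 40x40 matrices:

Strassen's algorithm requires power-of-2 dimensions. Pad 40x40 to 64x64 (next power of 2).

Standard algorithm: 40^3 = 64000 multiplications
Strassen's algorithm: 7^(log2(64)) = 7^6 = 117649 multiplications
Difference: 64000 - 117649 = -53649 (Strassen uses MORE here due to padding overhead — for small or just-over-power-of-2 n, padding can outweigh the per-level savings)

Standard: 64000 multiplications (40^3). Strassen: 117649 multiplications (7^6, after padding to 64x64). Strassen reduces 8 recursive multiplications to 7 at each level.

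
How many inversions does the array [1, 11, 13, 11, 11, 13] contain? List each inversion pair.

Finding inversions in [1, 11, 13, 11, 11, 13]:

(2, 3): arr[2]=13 > arr[3]=11
(2, 4): arr[2]=13 > arr[4]=11

Total inversions: 2

The array has 2 inversion(s): (2,3), (2,4). Each pair (i,j) satisfies i < j and arr[i] > arr[j].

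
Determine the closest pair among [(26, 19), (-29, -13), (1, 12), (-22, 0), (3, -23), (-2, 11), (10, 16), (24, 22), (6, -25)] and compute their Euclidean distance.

Computing all pairwise distances among 9 points:

d((26, 19), (-29, -13)) = 63.6318
d((26, 19), (1, 12)) = 25.9615
d((26, 19), (-22, 0)) = 51.6236
d((26, 19), (3, -23)) = 47.8853
d((26, 19), (-2, 11)) = 29.1204
d((26, 19), (10, 16)) = 16.2788
d((26, 19), (24, 22)) = 3.6056
d((26, 19), (6, -25)) = 48.3322
d((-29, -13), (1, 12)) = 39.0512
d((-29, -13), (-22, 0)) = 14.7648
d((-29, -13), (3, -23)) = 33.5261
d((-29, -13), (-2, 11)) = 36.1248
d((-29, -13), (10, 16)) = 48.6004
d((-29, -13), (24, 22)) = 63.5138
d((-29, -13), (6, -25)) = 37.0
d((1, 12), (-22, 0)) = 25.9422
d((1, 12), (3, -23)) = 35.0571
d((1, 12), (-2, 11)) = 3.1623 <-- minimum
d((1, 12), (10, 16)) = 9.8489
d((1, 12), (24, 22)) = 25.0799
d((1, 12), (6, -25)) = 37.3363
d((-22, 0), (3, -23)) = 33.9706
d((-22, 0), (-2, 11)) = 22.8254
d((-22, 0), (10, 16)) = 35.7771
d((-22, 0), (24, 22)) = 50.9902
d((-22, 0), (6, -25)) = 37.5366
d((3, -23), (-2, 11)) = 34.3657
d((3, -23), (10, 16)) = 39.6232
d((3, -23), (24, 22)) = 49.6588
d((3, -23), (6, -25)) = 3.6056
d((-2, 11), (10, 16)) = 13.0
d((-2, 11), (24, 22)) = 28.2312
d((-2, 11), (6, -25)) = 36.8782
d((10, 16), (24, 22)) = 15.2315
d((10, 16), (6, -25)) = 41.1947
d((24, 22), (6, -25)) = 50.3289

Closest pair: (1, 12) and (-2, 11) with distance 3.1623

The closest pair is (1, 12) and (-2, 11) with Euclidean distance 3.1623. For 9 points, brute-force pairwise comparison is shown above. For large n, the divide-and-conquer algorithm (sort by x, recurse on halves, check the dividing strip) achieves O(n log n).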